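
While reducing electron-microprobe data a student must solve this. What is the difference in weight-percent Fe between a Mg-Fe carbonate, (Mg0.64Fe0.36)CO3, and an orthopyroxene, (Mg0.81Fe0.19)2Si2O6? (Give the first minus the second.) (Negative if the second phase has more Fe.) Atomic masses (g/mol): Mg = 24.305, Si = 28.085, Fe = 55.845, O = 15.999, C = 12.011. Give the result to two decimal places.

11.04 percentage points

M((Mg0.64Fe0.36)CO3) = 95.667 g/mol, so wt% Fe = 20.104/95.667 × 100 = 21.01%.
M((Mg0.81Fe0.19)2Si2O6) = 212.759 g/mol, so wt% Fe = 21.221/212.759 × 100 = 9.97%.
21.01 − 9.97 = 11.04 pp.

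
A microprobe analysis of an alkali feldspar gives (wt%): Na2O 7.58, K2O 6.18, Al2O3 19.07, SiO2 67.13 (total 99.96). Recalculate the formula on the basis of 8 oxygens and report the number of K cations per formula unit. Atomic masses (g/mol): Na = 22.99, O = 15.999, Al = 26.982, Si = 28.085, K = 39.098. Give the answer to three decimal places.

0.352 K apfu

Na2O: 7.58/61.979 = 0.12230 mol → 0.24460 mol Na, 0.12230 mol O.
K2O: 6.18/94.195 = 0.06561 mol → 0.13122 mol K, 0.06561 mol O.
Al2O3: 19.07/101.961 = 0.18703 mol → 0.37406 mol Al, 0.56109 mol O.
SiO2: 67.13/60.083 = 1.11729 mol → 1.11729 mol Si, 2.23458 mol O.
Total oxygen = 2.98358 mol. Normalization factor = 8/2.98358 = 2.68134.
K per 8 O = 0.13122 × 2.68134 = 0.352.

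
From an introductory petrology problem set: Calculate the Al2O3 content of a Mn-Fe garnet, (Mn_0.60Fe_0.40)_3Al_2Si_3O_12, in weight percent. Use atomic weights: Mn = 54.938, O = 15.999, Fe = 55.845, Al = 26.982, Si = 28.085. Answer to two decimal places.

20.55 wt%

Formula mass = 496.109 g/mol.
2 Al → 1.0000 mol Al2O3 per formula unit; M(Al2O3) = 101.961, so Al2O3 mass = 101.961 g.
101.961/496.109 × 100 = 20.55 wt%.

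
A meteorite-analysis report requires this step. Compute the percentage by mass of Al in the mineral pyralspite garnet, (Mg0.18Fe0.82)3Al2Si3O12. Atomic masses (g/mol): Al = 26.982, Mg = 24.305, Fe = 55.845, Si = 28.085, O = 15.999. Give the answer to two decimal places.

11.23 wt%

M((Mg0.18Fe0.82)3Al2Si3O12) = 480.710 g/mol.
Al contributes 2 × 26.982 = 53.964 g per mole.
53.964/480.710 = 0.1123 → 11.23%.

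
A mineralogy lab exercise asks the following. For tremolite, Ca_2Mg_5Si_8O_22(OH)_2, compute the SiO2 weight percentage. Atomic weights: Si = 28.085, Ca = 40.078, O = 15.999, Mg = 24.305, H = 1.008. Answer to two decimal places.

59.17 wt%

Formula mass = 812.353 g/mol.
8 Si → 8.0000 mol SiO2 per formula unit; M(SiO2) = 60.083, so SiO2 mass = 480.664 g.
480.664/812.353 × 100 = 59.17 wt%.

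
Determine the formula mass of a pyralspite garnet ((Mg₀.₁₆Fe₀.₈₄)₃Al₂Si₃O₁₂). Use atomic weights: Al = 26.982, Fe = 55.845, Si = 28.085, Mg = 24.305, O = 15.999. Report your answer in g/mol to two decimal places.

Mg: 0.48 × 24.305 = 11.6664
Fe: 2.52 × 55.845 = 140.7294
Al: 2 × 26.982 = 53.9640
Si: 3 × 28.085 = 84.2550
O: 12 × 15.999 = 191.9880
Summing the contributions gives the formula mass.

482.60 g/mol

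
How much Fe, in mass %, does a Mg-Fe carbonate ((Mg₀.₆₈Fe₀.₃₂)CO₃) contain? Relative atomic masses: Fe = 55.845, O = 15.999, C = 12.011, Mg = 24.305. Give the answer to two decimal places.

M((Mg₀.₆₈Fe₀.₃₂)CO₃) = 94.406 g/mol.
Fe contributes 0.32 × 55.845 = 17.870 g per mole.
17.870/94.406 = 0.1893 → 18.93%.

18.93 mass %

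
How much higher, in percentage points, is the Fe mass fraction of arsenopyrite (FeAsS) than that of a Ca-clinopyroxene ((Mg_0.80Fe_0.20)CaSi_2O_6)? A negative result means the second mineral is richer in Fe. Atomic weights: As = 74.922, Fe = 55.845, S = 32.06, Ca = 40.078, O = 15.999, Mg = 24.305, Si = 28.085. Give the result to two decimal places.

Fe in FeAsS: molar mass 162.827 g/mol; 1×55.845 = 55.845 g → 34.30 wt%.
Fe in (Mg_0.80Fe_0.20)CaSi_2O_6: molar mass 222.855 g/mol; 0.20×55.845 = 11.169 g → 5.01 wt%.
Difference = 34.30 − 5.01 = 29.29 percentage points.

29.29 percentage points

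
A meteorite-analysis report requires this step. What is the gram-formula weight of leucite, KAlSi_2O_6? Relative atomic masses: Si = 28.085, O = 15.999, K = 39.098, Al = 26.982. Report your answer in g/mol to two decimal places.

218.24 g/mol

M = 1·39.098 + 1·26.982 + 2·28.085 + 6·15.999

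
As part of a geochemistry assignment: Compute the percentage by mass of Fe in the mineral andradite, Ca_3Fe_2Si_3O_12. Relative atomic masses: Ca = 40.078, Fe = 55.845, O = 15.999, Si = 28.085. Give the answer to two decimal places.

Formula mass = 3×40.078 + 2×55.845 + 3×28.085 + 12×15.999 = 508.167 g/mol, of which 111.690 g is Fe.
So Fe makes up 111.690/508.167 = 0.2198 of the mass, i.e. 21.98%.

21.98 mass %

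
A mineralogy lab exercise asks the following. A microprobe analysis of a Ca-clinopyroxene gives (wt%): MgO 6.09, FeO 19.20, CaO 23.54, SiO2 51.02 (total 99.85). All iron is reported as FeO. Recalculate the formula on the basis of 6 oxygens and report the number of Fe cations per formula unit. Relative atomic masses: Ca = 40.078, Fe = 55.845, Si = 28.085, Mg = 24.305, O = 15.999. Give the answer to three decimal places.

0.632 Fe apfu

MgO (M=40.304): mol = 0.15110; Mg = 0.15110, O = 0.15110.
FeO (M=71.844): mol = 0.26725; Fe = 0.26725, O = 0.26725.
CaO (M=56.077): mol = 0.41978; Ca = 0.41978, O = 0.41978.
SiO2 (M=60.083): mol = 0.84916; Si = 0.84916, O = 1.69832.
ΣO = 2.53645; factor = 6/ΣO = 2.36551.
Fe apfu = 0.26725 × 2.36551 = 0.632.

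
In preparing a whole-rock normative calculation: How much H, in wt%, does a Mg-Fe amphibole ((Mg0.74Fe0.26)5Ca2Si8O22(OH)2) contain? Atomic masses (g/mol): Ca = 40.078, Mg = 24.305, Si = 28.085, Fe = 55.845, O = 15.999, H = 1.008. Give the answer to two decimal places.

0.24 wt%

Molar mass of (Mg0.74Fe0.26)5Ca2Si8O22(OH)2: 3.70*24.305 + 1.30*55.845 + 2*40.078 + 8*28.085 + 24*15.999 + 2*1.008 = 853.355 g/mol.
Mass of H per formula unit: 2 × 1.008 = 2.016 g.
Weight fraction H = 2.016 / 853.355 = 0.0024.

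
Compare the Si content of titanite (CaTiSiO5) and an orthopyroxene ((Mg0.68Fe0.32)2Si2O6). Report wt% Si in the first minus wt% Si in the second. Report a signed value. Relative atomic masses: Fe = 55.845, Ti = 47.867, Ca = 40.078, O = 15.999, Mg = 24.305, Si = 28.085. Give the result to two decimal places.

-11.09 percentage points

First mineral: 28.085 g Si in 196.025 g formula = 14.33 wt% Si.
Second mineral: 56.170 g Si in 220.960 g formula = 25.42 wt% Si.
14.33% − 25.42% gives a difference of -11.09 percentage points.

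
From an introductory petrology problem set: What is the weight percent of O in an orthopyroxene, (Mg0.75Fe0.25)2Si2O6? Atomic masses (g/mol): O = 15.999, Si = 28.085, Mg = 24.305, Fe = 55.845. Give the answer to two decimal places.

M((Mg0.75Fe0.25)2Si2O6) = 216.544 g/mol.
O contributes 6 × 15.999 = 95.994 g per mole.
95.994/216.544 = 0.4433 → 44.33%.

44.33 weight percent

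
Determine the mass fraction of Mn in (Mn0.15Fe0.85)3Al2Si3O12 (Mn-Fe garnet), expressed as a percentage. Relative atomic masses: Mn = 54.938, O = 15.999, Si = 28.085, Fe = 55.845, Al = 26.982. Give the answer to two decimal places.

M((Mn0.15Fe0.85)3Al2Si3O12) = 497.334 g/mol.
Mn contributes 0.45 × 54.938 = 24.722 g per mole.
24.722/497.334 = 0.0497 → 4.97%.

4.97 weight percent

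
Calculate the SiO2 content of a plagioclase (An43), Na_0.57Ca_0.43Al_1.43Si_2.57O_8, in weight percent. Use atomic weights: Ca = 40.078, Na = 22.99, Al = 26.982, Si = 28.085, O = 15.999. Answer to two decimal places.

57.38 wt%

Formula mass = 269.093 g/mol.
2.57 Si → 2.5700 mol SiO2 per formula unit; M(SiO2) = 60.083, so SiO2 mass = 154.413 g.
154.413/269.093 × 100 = 57.38 wt%.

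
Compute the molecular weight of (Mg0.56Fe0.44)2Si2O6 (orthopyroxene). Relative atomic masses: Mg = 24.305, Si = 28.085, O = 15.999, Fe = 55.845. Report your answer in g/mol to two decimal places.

228.53 g/mol

The formula mass is the sum 1.12×24.305 + 0.88×55.845 + 2×28.085 + 6×15.999.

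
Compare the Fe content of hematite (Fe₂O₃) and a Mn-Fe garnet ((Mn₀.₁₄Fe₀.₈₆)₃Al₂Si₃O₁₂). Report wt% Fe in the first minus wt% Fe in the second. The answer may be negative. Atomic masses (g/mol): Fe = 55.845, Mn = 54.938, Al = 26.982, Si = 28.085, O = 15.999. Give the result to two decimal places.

40.97 percentage points

M(Fe₂O₃) = 159.687 g/mol, so wt% Fe = 111.690/159.687 × 100 = 69.94%.
M((Mn₀.₁₄Fe₀.₈₆)₃Al₂Si₃O₁₂) = 497.361 g/mol, so wt% Fe = 144.080/497.361 × 100 = 28.97%.
69.94 − 28.97 = 40.97 pp.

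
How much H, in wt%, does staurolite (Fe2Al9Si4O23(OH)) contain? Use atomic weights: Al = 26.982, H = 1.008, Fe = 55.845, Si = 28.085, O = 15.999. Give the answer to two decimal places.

0.12 wt%

Molar mass of Fe2Al9Si4O23(OH): 2·55.845 + 9·26.982 + 4·28.085 + 24·15.999 + 1·1.008 = 851.852 g/mol.
Mass of H per formula unit: 1 × 1.008 = 1.008 g.
Weight fraction H = 1.008 / 851.852 = 0.0012.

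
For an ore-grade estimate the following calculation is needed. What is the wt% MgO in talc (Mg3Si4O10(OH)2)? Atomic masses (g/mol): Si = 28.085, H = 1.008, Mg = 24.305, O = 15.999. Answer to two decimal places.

31.88 wt%

Formula mass = 379.259 g/mol.
3 Mg → 3.0000 mol MgO per formula unit; M(MgO) = 40.304, so MgO mass = 120.912 g.
120.912/379.259 × 100 = 31.88 wt%.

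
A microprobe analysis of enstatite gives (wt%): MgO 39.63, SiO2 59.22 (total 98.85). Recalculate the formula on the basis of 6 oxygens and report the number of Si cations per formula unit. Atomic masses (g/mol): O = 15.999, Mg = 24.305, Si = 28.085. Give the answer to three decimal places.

39.63 wt% MgO ÷ 40.304 g/mol = 0.98328 mol, giving 0.98328 Mg and 0.98328 O.
59.22 wt% SiO2 ÷ 60.083 g/mol = 0.98564 mol, giving 0.98564 Si and 1.97128 O.
Oxygen sums to 2.95456; scaling by 6/2.95456 = 2.03076 puts the formula on 6 O.
Si: 0.98564 × 2.03076 = 2.002 atoms per formula unit.

2.002 Si apfu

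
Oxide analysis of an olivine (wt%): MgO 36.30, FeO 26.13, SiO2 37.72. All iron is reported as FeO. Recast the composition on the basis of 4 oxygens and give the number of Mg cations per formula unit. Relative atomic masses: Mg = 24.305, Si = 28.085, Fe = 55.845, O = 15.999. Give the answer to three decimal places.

36.30 wt% MgO ÷ 40.304 g/mol = 0.90066 mol, giving 0.90066 Mg and 0.90066 O.
26.13 wt% FeO ÷ 71.844 g/mol = 0.36370 mol, giving 0.36370 Fe and 0.36370 O.
37.72 wt% SiO2 ÷ 60.083 g/mol = 0.62780 mol, giving 0.62780 Si and 1.25560 O.
Oxygen sums to 2.51996; scaling by 4/2.51996 = 1.58733 puts the formula on 4 O.
Mg: 0.90066 × 1.58733 = 1.430 atoms per formula unit.

1.430 Mg apfu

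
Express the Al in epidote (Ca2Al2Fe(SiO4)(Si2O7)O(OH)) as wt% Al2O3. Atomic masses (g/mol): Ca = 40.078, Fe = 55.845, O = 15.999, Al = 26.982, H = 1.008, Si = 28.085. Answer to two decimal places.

M(Ca2Al2Fe(SiO4)(Si2O7)O(OH)) = 483.215 g/mol; M(Al2O3) = 101.961 g/mol.
Moles Al2O3 per formula unit = 2 Al ÷ 2 = 1.0000.
Al2O3 fraction = (1.0000 × 101.961) / 483.215 = 101.961/483.215 = 0.2110.

21.10 wt%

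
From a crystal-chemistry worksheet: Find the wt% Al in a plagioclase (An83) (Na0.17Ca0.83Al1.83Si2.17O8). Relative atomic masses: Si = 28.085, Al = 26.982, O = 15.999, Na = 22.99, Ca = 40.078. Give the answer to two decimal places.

17.92 wt%

M(Na0.17Ca0.83Al1.83Si2.17O8) = 275.487 g/mol.
Al contributes 1.83 × 26.982 = 49.377 g per mole.
49.377/275.487 = 0.1792 → 17.92%.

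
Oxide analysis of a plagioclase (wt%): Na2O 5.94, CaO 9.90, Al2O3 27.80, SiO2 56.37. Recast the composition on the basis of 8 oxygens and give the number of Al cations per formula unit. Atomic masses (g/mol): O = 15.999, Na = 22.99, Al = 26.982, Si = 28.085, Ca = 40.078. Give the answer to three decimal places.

1.470 Al apfu

5.94 wt% Na2O ÷ 61.979 g/mol = 0.09584 mol, giving 0.19168 Na and 0.09584 O.
9.90 wt% CaO ÷ 56.077 g/mol = 0.17654 mol, giving 0.17654 Ca and 0.17654 O.
27.80 wt% Al2O3 ÷ 101.961 g/mol = 0.27265 mol, giving 0.54530 Al and 0.81795 O.
56.37 wt% SiO2 ÷ 60.083 g/mol = 0.93820 mol, giving 0.93820 Si and 1.87640 O.
Oxygen sums to 2.96673; scaling by 8/2.96673 = 2.69657 puts the formula on 8 O.
Al: 0.54530 × 2.69657 = 1.470 atoms per formula unit.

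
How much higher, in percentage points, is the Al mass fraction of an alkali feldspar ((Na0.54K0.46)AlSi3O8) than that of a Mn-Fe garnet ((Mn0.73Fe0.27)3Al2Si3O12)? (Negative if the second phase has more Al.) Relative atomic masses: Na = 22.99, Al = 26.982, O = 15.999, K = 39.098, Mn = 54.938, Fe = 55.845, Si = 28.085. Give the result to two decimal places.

First mineral: 26.982 g Al in 269.629 g formula = 10.01 wt% Al.
Second mineral: 53.964 g Al in 495.756 g formula = 10.89 wt% Al.
10.01% − 10.89% gives a difference of -0.88 percentage points.

-0.88 percentage points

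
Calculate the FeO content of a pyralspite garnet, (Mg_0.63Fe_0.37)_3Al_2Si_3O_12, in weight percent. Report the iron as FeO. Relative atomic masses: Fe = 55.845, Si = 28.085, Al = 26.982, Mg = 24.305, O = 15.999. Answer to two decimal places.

18.20 wt%

Formula mass = 438.131 g/mol.
1.11 Fe → 1.1100 mol FeO per formula unit; M(FeO) = 71.844, so FeO mass = 79.747 g.
79.747/438.131 × 100 = 18.20 wt%.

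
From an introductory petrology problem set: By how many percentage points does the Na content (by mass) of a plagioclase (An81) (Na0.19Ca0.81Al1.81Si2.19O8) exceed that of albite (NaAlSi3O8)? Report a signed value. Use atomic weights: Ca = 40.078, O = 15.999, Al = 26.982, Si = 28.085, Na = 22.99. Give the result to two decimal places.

-7.18 percentage points

M(Na0.19Ca0.81Al1.81Si2.19O8) = 275.167 g/mol, so wt% Na = 4.368/275.167 × 100 = 1.59%.
M(NaAlSi3O8) = 262.219 g/mol, so wt% Na = 22.990/262.219 × 100 = 8.77%.
1.59 − 8.77 = -7.18 pp.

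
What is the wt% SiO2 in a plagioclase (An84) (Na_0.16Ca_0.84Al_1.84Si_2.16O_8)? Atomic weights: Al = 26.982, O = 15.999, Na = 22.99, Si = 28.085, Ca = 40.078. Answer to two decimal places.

47.08 wt%

Formula mass = 275.646 g/mol.
2.16 Si → 2.1600 mol SiO2 per formula unit; M(SiO2) = 60.083, so SiO2 mass = 129.779 g.
129.779/275.646 × 100 = 47.08 wt%.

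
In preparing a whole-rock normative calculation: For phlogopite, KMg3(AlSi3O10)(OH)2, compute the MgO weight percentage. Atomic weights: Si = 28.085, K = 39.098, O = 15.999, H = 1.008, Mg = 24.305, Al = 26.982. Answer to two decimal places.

28.98 wt%

Molar mass of KMg3(AlSi3O10)(OH)2 = 1*39.098 + 3*24.305 + 1*26.982 + 3*28.085 + 12*15.999 + 2*1.008 = 417.254 g/mol.
Each formula unit contains 3 Mg, equivalent to 3/1 = 3.0000 mol MgO.
M(MgO) = 1×24.305 + 1×15.999 = 40.304 g/mol.
Mass of MgO per formula unit = 3.0000 × 40.304 = 120.912 g.
MgO wt% = 120.912 / 417.254 × 100 = 28.98%.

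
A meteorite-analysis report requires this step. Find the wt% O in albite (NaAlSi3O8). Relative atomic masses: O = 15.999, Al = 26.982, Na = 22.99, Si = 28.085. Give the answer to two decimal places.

48.81 weight percent

M(NaAlSi3O8) = 262.219 g/mol.
O contributes 8 × 15.999 = 127.992 g per mole.
127.992/262.219 = 0.4881 → 48.81%.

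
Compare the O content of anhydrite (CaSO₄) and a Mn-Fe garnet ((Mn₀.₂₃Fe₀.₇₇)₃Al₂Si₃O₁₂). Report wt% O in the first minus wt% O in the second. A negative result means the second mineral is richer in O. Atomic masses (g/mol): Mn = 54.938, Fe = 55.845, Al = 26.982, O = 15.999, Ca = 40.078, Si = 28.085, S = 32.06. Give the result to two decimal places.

8.39 percentage points

M(CaSO₄) = 136.134 g/mol, so wt% O = 63.996/136.134 × 100 = 47.01%.
M((Mn₀.₂₃Fe₀.₇₇)₃Al₂Si₃O₁₂) = 497.116 g/mol, so wt% O = 191.988/497.116 × 100 = 38.62%.
47.01 − 38.62 = 8.39 pp.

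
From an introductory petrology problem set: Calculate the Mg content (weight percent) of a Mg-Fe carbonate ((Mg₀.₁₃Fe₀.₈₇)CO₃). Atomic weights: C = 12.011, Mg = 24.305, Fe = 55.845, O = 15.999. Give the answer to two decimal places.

2.83 weight percent

Molar mass of (Mg₀.₁₃Fe₀.₈₇)CO₃: 0.13*24.305 + 0.87*55.845 + 1*12.011 + 3*15.999 = 111.753 g/mol.
Mass of Mg per formula unit: 0.13 × 24.305 = 3.160 g.
Weight fraction Mg = 3.160 / 111.753 = 0.0283.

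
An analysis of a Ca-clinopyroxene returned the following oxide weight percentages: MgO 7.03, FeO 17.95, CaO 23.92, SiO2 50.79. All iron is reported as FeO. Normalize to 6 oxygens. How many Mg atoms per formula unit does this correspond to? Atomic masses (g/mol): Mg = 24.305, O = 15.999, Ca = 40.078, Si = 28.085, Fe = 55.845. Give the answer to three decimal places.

0.412 Mg apfu

7.03 wt% MgO ÷ 40.304 g/mol = 0.17442 mol, giving 0.17442 Mg and 0.17442 O.
17.95 wt% FeO ÷ 71.844 g/mol = 0.24985 mol, giving 0.24985 Fe and 0.24985 O.
23.92 wt% CaO ÷ 56.077 g/mol = 0.42656 mol, giving 0.42656 Ca and 0.42656 O.
50.79 wt% SiO2 ÷ 60.083 g/mol = 0.84533 mol, giving 0.84533 Si and 1.69066 O.
Oxygen sums to 2.54149; scaling by 6/2.54149 = 2.36082 puts the formula on 6 O.
Mg: 0.17442 × 2.36082 = 0.412 atoms per formula unit.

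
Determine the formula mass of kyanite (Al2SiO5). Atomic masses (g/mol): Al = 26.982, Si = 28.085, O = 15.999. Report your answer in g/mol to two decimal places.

162.04 g/mol

M = 2*26.982 + 1*28.085 + 5*15.999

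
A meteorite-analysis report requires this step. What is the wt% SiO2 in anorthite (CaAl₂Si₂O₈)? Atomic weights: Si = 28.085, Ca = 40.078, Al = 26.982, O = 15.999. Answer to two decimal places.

M(CaAl₂Si₂O₈) = 278.204 g/mol; M(SiO2) = 60.083 g/mol.
Moles SiO2 per formula unit = 2 Si ÷ 1 = 2.0000.
SiO2 fraction = (2.0000 × 60.083) / 278.204 = 120.166/278.204 = 0.4319.

43.19 wt%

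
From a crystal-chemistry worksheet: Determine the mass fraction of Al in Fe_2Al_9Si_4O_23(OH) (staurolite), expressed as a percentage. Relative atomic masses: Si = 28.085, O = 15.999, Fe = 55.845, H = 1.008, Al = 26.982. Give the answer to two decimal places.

Formula mass = 2·55.845 + 9·26.982 + 4·28.085 + 24·15.999 + 1·1.008 = 851.852 g/mol, of which 242.838 g is Al.
So Al makes up 242.838/851.852 = 0.2851 of the mass, i.e. 28.51%.

28.51 mass %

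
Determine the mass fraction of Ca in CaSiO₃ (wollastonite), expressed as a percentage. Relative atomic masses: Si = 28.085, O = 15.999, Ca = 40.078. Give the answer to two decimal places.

34.50 weight percent

Molar mass of CaSiO₃: 1*40.078 + 1*28.085 + 3*15.999 = 116.160 g/mol.
Mass of Ca per formula unit: 1 × 40.078 = 40.078 g.
Weight fraction Ca = 40.078 / 116.160 = 0.3450.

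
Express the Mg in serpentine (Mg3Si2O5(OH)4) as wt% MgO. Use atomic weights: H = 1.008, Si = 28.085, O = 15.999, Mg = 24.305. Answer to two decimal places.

43.63 wt%

Molar mass of Mg3Si2O5(OH)4 = 3·24.305 + 2·28.085 + 9·15.999 + 4·1.008 = 277.108 g/mol.
Each formula unit contains 3 Mg, equivalent to 3/1 = 3.0000 mol MgO.
M(MgO) = 1×24.305 + 1×15.999 = 40.304 g/mol.
Mass of MgO per formula unit = 3.0000 × 40.304 = 120.912 g.
MgO wt% = 120.912 / 277.108 × 100 = 43.63%.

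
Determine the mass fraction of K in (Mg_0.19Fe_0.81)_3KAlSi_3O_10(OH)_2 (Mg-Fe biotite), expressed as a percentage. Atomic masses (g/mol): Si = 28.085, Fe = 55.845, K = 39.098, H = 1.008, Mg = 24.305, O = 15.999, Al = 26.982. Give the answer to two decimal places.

7.92 mass %

Molar mass of (Mg_0.19Fe_0.81)_3KAlSi_3O_10(OH)_2: 0.57·24.305 + 2.43·55.845 + 1·39.098 + 1·26.982 + 3·28.085 + 12·15.999 + 2·1.008 = 493.896 g/mol.
Mass of K per formula unit: 1 × 39.098 = 39.098 g.
Weight fraction K = 39.098 / 493.896 = 0.0792.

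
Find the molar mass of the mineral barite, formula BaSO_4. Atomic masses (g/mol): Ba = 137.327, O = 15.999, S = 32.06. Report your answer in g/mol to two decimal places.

233.38 g/mol

The formula mass is the sum 1*137.327 + 1*32.06 + 4*15.999.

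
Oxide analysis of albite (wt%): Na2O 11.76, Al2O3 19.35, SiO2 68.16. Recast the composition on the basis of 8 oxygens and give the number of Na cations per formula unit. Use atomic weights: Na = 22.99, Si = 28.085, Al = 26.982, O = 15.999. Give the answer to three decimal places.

Na2O (M=61.979): mol = 0.18974; Na = 0.37948, O = 0.18974.
Al2O3 (M=101.961): mol = 0.18978; Al = 0.37956, O = 0.56934.
SiO2 (M=60.083): mol = 1.13443; Si = 1.13443, O = 2.26886.
ΣO = 3.02794; factor = 8/ΣO = 2.64206.
Na apfu = 0.37948 × 2.64206 = 1.003.

1.003 Na apfu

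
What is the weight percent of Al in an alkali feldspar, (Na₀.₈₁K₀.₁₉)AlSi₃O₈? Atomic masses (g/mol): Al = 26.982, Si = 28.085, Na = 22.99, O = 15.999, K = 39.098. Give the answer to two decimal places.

10.17 weight percent

M((Na₀.₈₁K₀.₁₉)AlSi₃O₈) = 265.280 g/mol.
Al contributes 1 × 26.982 = 26.982 g per mole.
26.982/265.280 = 0.1017 → 10.17%.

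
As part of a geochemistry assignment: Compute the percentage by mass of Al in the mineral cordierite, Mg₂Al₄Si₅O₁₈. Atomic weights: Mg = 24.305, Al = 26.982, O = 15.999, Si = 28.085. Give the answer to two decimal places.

18.45 weight percent

Formula mass = 2*24.305 + 4*26.982 + 5*28.085 + 18*15.999 = 584.945 g/mol, of which 107.928 g is Al.
So Al makes up 107.928/584.945 = 0.1845 of the mass, i.e. 18.45%.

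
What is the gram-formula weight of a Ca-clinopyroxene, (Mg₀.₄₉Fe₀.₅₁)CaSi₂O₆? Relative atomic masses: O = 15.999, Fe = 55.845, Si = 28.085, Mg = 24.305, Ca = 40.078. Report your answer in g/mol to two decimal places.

M = 0.49×24.305 + 0.51×55.845 + 1×40.078 + 2×28.085 + 6×15.999

232.63 g/mol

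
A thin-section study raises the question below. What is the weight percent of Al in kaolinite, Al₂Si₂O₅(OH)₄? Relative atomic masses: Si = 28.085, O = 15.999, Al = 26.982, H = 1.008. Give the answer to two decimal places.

20.90 mass %

M(Al₂Si₂O₅(OH)₄) = 258.157 g/mol.
Al contributes 2 × 26.982 = 53.964 g per mole.
53.964/258.157 = 0.2090 → 20.90%.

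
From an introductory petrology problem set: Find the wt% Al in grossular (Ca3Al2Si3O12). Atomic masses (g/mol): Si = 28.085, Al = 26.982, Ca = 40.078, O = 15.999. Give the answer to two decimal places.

M(Ca3Al2Si3O12) = 450.441 g/mol.
Al contributes 2 × 26.982 = 53.964 g per mole.
53.964/450.441 = 0.1198 → 11.98%.

11.98 weight percent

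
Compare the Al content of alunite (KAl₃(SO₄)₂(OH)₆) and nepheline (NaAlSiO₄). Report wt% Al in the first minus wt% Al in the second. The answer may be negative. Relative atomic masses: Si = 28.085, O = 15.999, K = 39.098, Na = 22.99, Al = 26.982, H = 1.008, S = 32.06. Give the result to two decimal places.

0.55 percentage points

M(KAl₃(SO₄)₂(OH)₆) = 414.198 g/mol, so wt% Al = 80.946/414.198 × 100 = 19.54%.
M(NaAlSiO₄) = 142.053 g/mol, so wt% Al = 26.982/142.053 × 100 = 18.99%.
19.54 − 18.99 = 0.55 pp.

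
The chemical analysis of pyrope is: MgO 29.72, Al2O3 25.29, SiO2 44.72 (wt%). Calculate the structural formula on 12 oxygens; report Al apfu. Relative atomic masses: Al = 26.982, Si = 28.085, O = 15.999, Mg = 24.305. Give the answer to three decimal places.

MgO (M=40.304): mol = 0.73740; Mg = 0.73740, O = 0.73740.
Al2O3 (M=101.961): mol = 0.24804; Al = 0.49608, O = 0.74412.
SiO2 (M=60.083): mol = 0.74430; Si = 0.74430, O = 1.48860.
ΣO = 2.97012; factor = 12/ΣO = 4.04024.
Al apfu = 0.49608 × 4.04024 = 2.004.

2.004 Al apfu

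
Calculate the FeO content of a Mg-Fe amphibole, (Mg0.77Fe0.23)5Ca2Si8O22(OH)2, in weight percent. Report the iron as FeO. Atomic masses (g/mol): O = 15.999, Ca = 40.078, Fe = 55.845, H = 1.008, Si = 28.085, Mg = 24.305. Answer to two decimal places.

9.74 wt%

Molar mass of (Mg0.77Fe0.23)5Ca2Si8O22(OH)2 = 3.85*24.305 + 1.15*55.845 + 2*40.078 + 8*28.085 + 24*15.999 + 2*1.008 = 848.624 g/mol.
Each formula unit contains 1.15 Fe, equivalent to 1.15/1 = 1.1500 mol FeO.
M(FeO) = 1×55.845 + 1×15.999 = 71.844 g/mol.
Mass of FeO per formula unit = 1.1500 × 71.844 = 82.621 g.
FeO wt% = 82.621 / 848.624 × 100 = 9.74%.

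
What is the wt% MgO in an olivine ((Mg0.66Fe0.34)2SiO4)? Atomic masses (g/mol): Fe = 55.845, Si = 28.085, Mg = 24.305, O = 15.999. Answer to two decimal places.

Molar mass of (Mg0.66Fe0.34)2SiO4 = 1.32*24.305 + 0.68*55.845 + 1*28.085 + 4*15.999 = 162.138 g/mol.
Each formula unit contains 1.32 Mg, equivalent to 1.32/1 = 1.3200 mol MgO.
M(MgO) = 1×24.305 + 1×15.999 = 40.304 g/mol.
Mass of MgO per formula unit = 1.3200 × 40.304 = 53.201 g.
MgO wt% = 53.201 / 162.138 × 100 = 32.81%.

32.81 wt%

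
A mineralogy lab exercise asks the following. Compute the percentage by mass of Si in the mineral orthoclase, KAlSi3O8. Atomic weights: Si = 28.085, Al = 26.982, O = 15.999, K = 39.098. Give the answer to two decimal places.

30.27 weight percent

Formula mass = 1·39.098 + 1·26.982 + 3·28.085 + 8·15.999 = 278.327 g/mol, of which 84.255 g is Si.
So Si makes up 84.255/278.327 = 0.3027 of the mass, i.e. 30.27%.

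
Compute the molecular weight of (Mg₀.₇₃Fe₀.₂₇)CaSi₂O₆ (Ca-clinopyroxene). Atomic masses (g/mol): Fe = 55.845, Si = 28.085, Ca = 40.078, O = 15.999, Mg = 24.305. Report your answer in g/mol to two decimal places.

225.06 g/mol

M = 0.73·24.305 + 0.27·55.845 + 1·40.078 + 2·28.085 + 6·15.999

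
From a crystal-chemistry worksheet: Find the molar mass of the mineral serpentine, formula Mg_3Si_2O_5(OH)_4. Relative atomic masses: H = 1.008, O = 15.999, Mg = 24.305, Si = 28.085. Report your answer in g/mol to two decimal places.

M = 3*24.305 + 2*28.085 + 9*15.999 + 4*1.008

277.11 g/mol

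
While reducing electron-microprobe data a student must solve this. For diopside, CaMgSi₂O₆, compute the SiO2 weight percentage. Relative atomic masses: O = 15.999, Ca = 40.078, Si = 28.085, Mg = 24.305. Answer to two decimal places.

M(CaMgSi₂O₆) = 216.547 g/mol; M(SiO2) = 60.083 g/mol.
Moles SiO2 per formula unit = 2 Si ÷ 1 = 2.0000.
SiO2 fraction = (2.0000 × 60.083) / 216.547 = 120.166/216.547 = 0.5549.

55.49 wt%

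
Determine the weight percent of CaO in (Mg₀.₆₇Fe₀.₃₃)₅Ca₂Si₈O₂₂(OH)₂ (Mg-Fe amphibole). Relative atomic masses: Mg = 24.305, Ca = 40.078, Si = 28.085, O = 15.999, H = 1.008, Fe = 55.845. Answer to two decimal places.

12.97 wt%

Molar mass of (Mg₀.₆₇Fe₀.₃₃)₅Ca₂Si₈O₂₂(OH)₂ = 3.35*24.305 + 1.65*55.845 + 2*40.078 + 8*28.085 + 24*15.999 + 2*1.008 = 864.394 g/mol.
Each formula unit contains 2 Ca, equivalent to 2/1 = 2.0000 mol CaO.
M(CaO) = 1×40.078 + 1×15.999 = 56.077 g/mol.
Mass of CaO per formula unit = 2.0000 × 56.077 = 112.154 g.
CaO wt% = 112.154 / 864.394 × 100 = 12.97%.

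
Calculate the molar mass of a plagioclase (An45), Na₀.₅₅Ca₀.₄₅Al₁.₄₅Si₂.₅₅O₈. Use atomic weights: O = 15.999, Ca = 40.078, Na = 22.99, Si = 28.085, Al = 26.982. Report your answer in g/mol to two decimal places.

269.41 g/mol

The formula mass is the sum 0.55(22.99) + 0.45(40.078) + 1.45(26.982) + 2.55(28.085) + 8(15.999).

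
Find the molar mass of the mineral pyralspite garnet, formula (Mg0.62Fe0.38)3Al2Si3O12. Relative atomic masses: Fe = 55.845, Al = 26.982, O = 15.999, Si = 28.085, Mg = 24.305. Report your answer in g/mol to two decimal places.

Mg: 1.86 × 24.305 = 45.2073
Fe: 1.14 × 55.845 = 63.6633
Al: 2 × 26.982 = 53.9640
Si: 3 × 28.085 = 84.2550
O: 12 × 15.999 = 191.9880
Summing the contributions gives the formula mass.

439.08 g/mol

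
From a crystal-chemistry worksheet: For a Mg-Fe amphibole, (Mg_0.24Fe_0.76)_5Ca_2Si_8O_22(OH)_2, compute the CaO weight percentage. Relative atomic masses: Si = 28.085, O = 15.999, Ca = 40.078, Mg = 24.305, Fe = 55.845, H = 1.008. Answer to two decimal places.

12.03 wt%

M((Mg_0.24Fe_0.76)_5Ca_2Si_8O_22(OH)_2) = 932.205 g/mol; M(CaO) = 56.077 g/mol.
Moles CaO per formula unit = 2 Ca ÷ 1 = 2.0000.
CaO fraction = (2.0000 × 56.077) / 932.205 = 112.154/932.205 = 0.1203.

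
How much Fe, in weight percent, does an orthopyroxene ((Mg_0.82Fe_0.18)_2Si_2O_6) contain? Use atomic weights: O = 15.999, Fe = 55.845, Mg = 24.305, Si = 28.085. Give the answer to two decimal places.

9.48 weight percent

Molar mass of (Mg_0.82Fe_0.18)_2Si_2O_6: 1.64·24.305 + 0.36·55.845 + 2·28.085 + 6·15.999 = 212.128 g/mol.
Mass of Fe per formula unit: 0.36 × 55.845 = 20.104 g.
Weight fraction Fe = 20.104 / 212.128 = 0.0948.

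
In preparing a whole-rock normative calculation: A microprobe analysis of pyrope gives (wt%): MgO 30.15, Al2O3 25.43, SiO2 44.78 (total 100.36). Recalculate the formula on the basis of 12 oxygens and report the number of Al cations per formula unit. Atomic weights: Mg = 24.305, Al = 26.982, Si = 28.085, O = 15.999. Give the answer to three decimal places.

MgO: 30.15/40.304 = 0.74806 mol → 0.74806 mol Mg, 0.74806 mol O.
Al2O3: 25.43/101.961 = 0.24941 mol → 0.49882 mol Al, 0.74823 mol O.
SiO2: 44.78/60.083 = 0.74530 mol → 0.74530 mol Si, 1.49060 mol O.
Total oxygen = 2.98689 mol. Normalization factor = 12/2.98689 = 4.01756.
Al per 12 O = 0.49882 × 4.01756 = 2.004.

2.004 Al apfu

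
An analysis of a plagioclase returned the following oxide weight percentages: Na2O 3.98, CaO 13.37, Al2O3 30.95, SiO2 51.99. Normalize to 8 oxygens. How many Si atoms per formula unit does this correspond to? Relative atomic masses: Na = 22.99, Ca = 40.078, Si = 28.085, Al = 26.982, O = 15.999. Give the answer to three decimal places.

Na2O (M=61.979): mol = 0.06422; Na = 0.12844, O = 0.06422.
CaO (M=56.077): mol = 0.23842; Ca = 0.23842, O = 0.23842.
Al2O3 (M=101.961): mol = 0.30355; Al = 0.60710, O = 0.91065.
SiO2 (M=60.083): mol = 0.86530; Si = 0.86530, O = 1.73060.
ΣO = 2.94389; factor = 8/ΣO = 2.71749.
Si apfu = 0.86530 × 2.71749 = 2.351.

2.351 Si apfu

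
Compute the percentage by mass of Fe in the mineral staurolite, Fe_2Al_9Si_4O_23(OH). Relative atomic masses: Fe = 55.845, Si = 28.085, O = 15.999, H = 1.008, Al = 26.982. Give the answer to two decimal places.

M(Fe_2Al_9Si_4O_23(OH)) = 851.852 g/mol.
Fe contributes 2 × 55.845 = 111.690 g per mole.
111.690/851.852 = 0.1311 → 13.11%.

13.11 weight percent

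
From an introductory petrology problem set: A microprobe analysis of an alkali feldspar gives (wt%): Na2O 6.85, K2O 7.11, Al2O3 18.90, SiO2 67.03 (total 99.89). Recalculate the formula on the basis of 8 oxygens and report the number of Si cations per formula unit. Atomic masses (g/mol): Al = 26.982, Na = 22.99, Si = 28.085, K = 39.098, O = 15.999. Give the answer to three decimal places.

3.002 Si apfu

6.85 wt% Na2O ÷ 61.979 g/mol = 0.11052 mol, giving 0.22104 Na and 0.11052 O.
7.11 wt% K2O ÷ 94.195 g/mol = 0.07548 mol, giving 0.15096 K and 0.07548 O.
18.90 wt% Al2O3 ÷ 101.961 g/mol = 0.18536 mol, giving 0.37072 Al and 0.55608 O.
67.03 wt% SiO2 ÷ 60.083 g/mol = 1.11562 mol, giving 1.11562 Si and 2.23124 O.
Oxygen sums to 2.97332; scaling by 8/2.97332 = 2.69060 puts the formula on 8 O.
Si: 1.11562 × 2.69060 = 3.002 atoms per formula unit.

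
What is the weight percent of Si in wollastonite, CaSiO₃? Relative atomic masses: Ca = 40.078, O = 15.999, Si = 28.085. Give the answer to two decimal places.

24.18 mass %

Molar mass of CaSiO₃: 1·40.078 + 1·28.085 + 3·15.999 = 116.160 g/mol.
Mass of Si per formula unit: 1 × 28.085 = 28.085 g.
Weight fraction Si = 28.085 / 116.160 = 0.2418.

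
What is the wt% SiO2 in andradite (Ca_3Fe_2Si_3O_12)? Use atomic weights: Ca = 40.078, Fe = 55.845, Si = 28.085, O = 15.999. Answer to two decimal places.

Formula mass = 508.167 g/mol.
3 Si → 3.0000 mol SiO2 per formula unit; M(SiO2) = 60.083, so SiO2 mass = 180.249 g.
180.249/508.167 × 100 = 35.47 wt%.

35.47 wt%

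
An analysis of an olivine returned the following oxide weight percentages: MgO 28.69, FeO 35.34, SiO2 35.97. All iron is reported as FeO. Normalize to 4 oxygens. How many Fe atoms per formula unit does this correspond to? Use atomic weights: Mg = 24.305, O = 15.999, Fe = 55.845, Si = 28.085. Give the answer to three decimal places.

0.819 Fe apfu

MgO (M=40.304): mol = 0.71184; Mg = 0.71184, O = 0.71184.
FeO (M=71.844): mol = 0.49190; Fe = 0.49190, O = 0.49190.
SiO2 (M=60.083): mol = 0.59867; Si = 0.59867, O = 1.19734.
ΣO = 2.40108; factor = 4/ΣO = 1.66592.
Fe apfu = 0.49190 × 1.66592 = 0.819.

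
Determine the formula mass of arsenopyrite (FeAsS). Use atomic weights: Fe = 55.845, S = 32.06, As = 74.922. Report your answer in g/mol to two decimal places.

162.83 g/mol

Fe: 1 × 55.845 = 55.8450
As: 1 × 74.922 = 74.9220
S: 1 × 32.06 = 32.0600
Summing the contributions gives the formula mass.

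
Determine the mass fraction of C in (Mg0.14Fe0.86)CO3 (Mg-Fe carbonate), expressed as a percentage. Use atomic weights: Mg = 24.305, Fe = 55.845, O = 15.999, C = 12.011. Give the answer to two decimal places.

M((Mg0.14Fe0.86)CO3) = 111.437 g/mol.
C contributes 1 × 12.011 = 12.011 g per mole.
12.011/111.437 = 0.1078 → 10.78%.

10.78 weight percent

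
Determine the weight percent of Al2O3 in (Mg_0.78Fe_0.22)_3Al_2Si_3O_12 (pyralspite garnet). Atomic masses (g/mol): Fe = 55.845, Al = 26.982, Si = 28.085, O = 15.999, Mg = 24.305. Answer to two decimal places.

Formula mass = 423.938 g/mol.
2 Al → 1.0000 mol Al2O3 per formula unit; M(Al2O3) = 101.961, so Al2O3 mass = 101.961 g.
101.961/423.938 × 100 = 24.05 wt%.

24.05 wt%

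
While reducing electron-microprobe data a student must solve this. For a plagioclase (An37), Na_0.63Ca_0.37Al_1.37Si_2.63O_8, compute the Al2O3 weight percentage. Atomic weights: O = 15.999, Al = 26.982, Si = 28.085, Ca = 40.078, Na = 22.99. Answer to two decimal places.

26.05 wt%

M(Na_0.63Ca_0.37Al_1.37Si_2.63O_8) = 268.133 g/mol; M(Al2O3) = 101.961 g/mol.
Moles Al2O3 per formula unit = 1.37 Al ÷ 2 = 0.6850.
Al2O3 fraction = (0.6850 × 101.961) / 268.133 = 69.843/268.133 = 0.2605.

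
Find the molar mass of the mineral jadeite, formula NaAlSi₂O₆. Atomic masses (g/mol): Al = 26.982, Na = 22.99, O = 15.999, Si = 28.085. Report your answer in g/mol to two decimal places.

M = 1·22.99 + 1·26.982 + 2·28.085 + 6·15.999

202.14 g/mol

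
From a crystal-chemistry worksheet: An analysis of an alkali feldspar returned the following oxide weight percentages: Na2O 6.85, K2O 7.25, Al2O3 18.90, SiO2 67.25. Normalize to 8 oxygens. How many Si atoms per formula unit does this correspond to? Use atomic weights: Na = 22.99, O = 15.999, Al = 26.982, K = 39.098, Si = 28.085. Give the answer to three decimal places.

Na2O: 6.85/61.979 = 0.11052 mol → 0.22104 mol Na, 0.11052 mol O.
K2O: 7.25/94.195 = 0.07697 mol → 0.15394 mol K, 0.07697 mol O.
Al2O3: 18.90/101.961 = 0.18536 mol → 0.37072 mol Al, 0.55608 mol O.
SiO2: 67.25/60.083 = 1.11928 mol → 1.11928 mol Si, 2.23856 mol O.
Total oxygen = 2.98213 mol. Normalization factor = 8/2.98213 = 2.68265.
Si per 8 O = 1.11928 × 2.68265 = 3.003.

3.003 Si apfu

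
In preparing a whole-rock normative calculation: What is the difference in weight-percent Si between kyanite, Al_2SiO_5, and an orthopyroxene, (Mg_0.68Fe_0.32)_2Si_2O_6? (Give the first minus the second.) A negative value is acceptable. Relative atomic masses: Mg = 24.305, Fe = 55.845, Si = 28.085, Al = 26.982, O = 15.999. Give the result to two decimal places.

M(Al_2SiO_5) = 162.044 g/mol, so wt% Si = 28.085/162.044 × 100 = 17.33%.
M((Mg_0.68Fe_0.32)_2Si_2O_6) = 220.960 g/mol, so wt% Si = 56.170/220.960 × 100 = 25.42%.
17.33 − 25.42 = -8.09 pp.

-8.09 percentage points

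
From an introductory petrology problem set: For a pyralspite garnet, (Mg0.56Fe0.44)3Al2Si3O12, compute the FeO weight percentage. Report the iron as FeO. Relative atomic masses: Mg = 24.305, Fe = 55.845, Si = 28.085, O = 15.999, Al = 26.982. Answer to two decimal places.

21.32 wt%

Formula mass = 444.755 g/mol.
1.32 Fe → 1.3200 mol FeO per formula unit; M(FeO) = 71.844, so FeO mass = 94.834 g.
94.834/444.755 × 100 = 21.32 wt%.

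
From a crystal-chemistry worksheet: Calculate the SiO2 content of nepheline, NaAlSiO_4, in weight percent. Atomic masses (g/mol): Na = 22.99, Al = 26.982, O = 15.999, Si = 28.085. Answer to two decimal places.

Formula mass = 142.053 g/mol.
1 Si → 1.0000 mol SiO2 per formula unit; M(SiO2) = 60.083, so SiO2 mass = 60.083 g.
60.083/142.053 × 100 = 42.30 wt%.

42.30 wt%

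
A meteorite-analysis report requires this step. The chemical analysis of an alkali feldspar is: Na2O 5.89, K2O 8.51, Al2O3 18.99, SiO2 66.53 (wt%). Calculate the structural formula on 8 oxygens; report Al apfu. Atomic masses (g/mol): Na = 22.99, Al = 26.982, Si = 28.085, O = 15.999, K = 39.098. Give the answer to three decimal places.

Na2O (M=61.979): mol = 0.09503; Na = 0.19006, O = 0.09503.
K2O (M=94.195): mol = 0.09034; K = 0.18068, O = 0.09034.
Al2O3 (M=101.961): mol = 0.18625; Al = 0.37250, O = 0.55875.
SiO2 (M=60.083): mol = 1.10730; Si = 1.10730, O = 2.21460.
ΣO = 2.95872; factor = 8/ΣO = 2.70387.
Al apfu = 0.37250 × 2.70387 = 1.007.

1.007 Al apfu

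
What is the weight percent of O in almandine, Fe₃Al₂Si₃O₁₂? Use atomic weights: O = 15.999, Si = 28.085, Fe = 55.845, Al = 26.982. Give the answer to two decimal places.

M(Fe₃Al₂Si₃O₁₂) = 497.742 g/mol.
O contributes 12 × 15.999 = 191.988 g per mole.
191.988/497.742 = 0.3857 → 38.57%.

38.57 mass %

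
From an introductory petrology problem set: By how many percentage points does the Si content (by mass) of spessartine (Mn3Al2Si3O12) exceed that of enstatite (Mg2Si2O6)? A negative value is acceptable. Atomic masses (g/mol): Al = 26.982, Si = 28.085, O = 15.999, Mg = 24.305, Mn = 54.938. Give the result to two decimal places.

-10.96 percentage points

M(Mn3Al2Si3O12) = 495.021 g/mol, so wt% Si = 84.255/495.021 × 100 = 17.02%.
M(Mg2Si2O6) = 200.774 g/mol, so wt% Si = 56.170/200.774 × 100 = 27.98%.
17.02 − 27.98 = -10.96 pp.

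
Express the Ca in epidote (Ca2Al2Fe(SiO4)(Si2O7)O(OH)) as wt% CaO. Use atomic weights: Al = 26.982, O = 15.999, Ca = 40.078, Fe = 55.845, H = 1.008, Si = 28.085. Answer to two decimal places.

Molar mass of Ca2Al2Fe(SiO4)(Si2O7)O(OH) = 2*40.078 + 2*26.982 + 1*55.845 + 3*28.085 + 13*15.999 + 1*1.008 = 483.215 g/mol.
Each formula unit contains 2 Ca, equivalent to 2/1 = 2.0000 mol CaO.
M(CaO) = 1×40.078 + 1×15.999 = 56.077 g/mol.
Mass of CaO per formula unit = 2.0000 × 56.077 = 112.154 g.
CaO wt% = 112.154 / 483.215 × 100 = 23.21%.

23.21 wt%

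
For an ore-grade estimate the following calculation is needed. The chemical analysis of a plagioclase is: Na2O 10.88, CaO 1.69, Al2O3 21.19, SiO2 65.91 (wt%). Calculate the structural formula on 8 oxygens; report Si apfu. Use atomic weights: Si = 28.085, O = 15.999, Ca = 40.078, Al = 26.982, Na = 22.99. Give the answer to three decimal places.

Na2O: 10.88/61.979 = 0.17554 mol → 0.35108 mol Na, 0.17554 mol O.
CaO: 1.69/56.077 = 0.03014 mol → 0.03014 mol Ca, 0.03014 mol O.
Al2O3: 21.19/101.961 = 0.20782 mol → 0.41564 mol Al, 0.62346 mol O.
SiO2: 65.91/60.083 = 1.09698 mol → 1.09698 mol Si, 2.19396 mol O.
Total oxygen = 3.02310 mol. Normalization factor = 8/3.02310 = 2.64629.
Si per 8 O = 1.09698 × 2.64629 = 2.903.

2.903 Si apfu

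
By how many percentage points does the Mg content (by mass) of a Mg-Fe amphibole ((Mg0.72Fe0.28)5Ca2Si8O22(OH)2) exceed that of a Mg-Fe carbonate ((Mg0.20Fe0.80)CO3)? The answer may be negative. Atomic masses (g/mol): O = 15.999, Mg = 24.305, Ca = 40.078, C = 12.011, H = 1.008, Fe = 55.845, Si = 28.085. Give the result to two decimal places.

First mineral: 87.498 g Mg in 856.509 g formula = 10.22 wt% Mg.
Second mineral: 4.861 g Mg in 109.545 g formula = 4.44 wt% Mg.
10.22% − 4.44% gives a difference of 5.78 percentage points.

5.78 percentage points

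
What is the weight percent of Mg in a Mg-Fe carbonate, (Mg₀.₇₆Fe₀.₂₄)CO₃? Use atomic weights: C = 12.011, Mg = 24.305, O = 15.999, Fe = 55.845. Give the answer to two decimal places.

20.10 wt%

Formula mass = 0.76·24.305 + 0.24·55.845 + 1·12.011 + 3·15.999 = 91.883 g/mol, of which 18.472 g is Mg.
So Mg makes up 18.472/91.883 = 0.2010 of the mass, i.e. 20.10%.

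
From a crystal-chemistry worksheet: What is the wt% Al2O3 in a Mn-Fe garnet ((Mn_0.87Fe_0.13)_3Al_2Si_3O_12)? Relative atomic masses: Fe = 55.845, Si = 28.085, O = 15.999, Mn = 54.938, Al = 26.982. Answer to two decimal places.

20.58 wt%

M((Mn_0.87Fe_0.13)_3Al_2Si_3O_12) = 495.375 g/mol; M(Al2O3) = 101.961 g/mol.
Moles Al2O3 per formula unit = 2 Al ÷ 2 = 1.0000.
Al2O3 fraction = (1.0000 × 101.961) / 495.375 = 101.961/495.375 = 0.2058.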